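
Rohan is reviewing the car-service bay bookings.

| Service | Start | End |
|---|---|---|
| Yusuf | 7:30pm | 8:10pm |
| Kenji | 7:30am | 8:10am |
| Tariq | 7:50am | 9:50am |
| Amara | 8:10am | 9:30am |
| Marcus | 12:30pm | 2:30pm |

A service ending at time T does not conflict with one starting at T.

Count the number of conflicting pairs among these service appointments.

2

Sorted by start: Kenji, Tariq, Amara, Marcus, Yusuf.
Tariq starts before Kenji ends → Kenji and Tariq overlap.
Amara starts exactly when Kenji ends (back-to-back, no overlap) — done with Kenji.
Amara starts before Tariq ends → Tariq and Amara overlap.
Marcus starts after Tariq ends — done with Tariq.
Marcus starts after Amara ends — done with Amara.
Yusuf starts after Marcus ends.
Overlapping pairs: Amara & Tariq, Kenji & Tariq — 2 in total.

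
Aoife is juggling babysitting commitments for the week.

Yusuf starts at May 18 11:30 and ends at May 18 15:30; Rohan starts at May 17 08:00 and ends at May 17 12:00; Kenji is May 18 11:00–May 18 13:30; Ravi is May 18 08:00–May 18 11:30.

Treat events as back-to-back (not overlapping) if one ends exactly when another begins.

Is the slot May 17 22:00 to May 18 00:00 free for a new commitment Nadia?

Yes — the slot is free

Rohan: ends May 17 12:00 at or before Nadia starts May 17 22:00 → clear.
Ravi: starts May 18 08:00 at or after Nadia ends May 18 00:00 → clear.
Kenji: starts May 18 11:00 at or after Nadia ends May 18 00:00 → clear.
Yusuf: starts May 18 11:30 at or after Nadia ends May 18 00:00 → clear.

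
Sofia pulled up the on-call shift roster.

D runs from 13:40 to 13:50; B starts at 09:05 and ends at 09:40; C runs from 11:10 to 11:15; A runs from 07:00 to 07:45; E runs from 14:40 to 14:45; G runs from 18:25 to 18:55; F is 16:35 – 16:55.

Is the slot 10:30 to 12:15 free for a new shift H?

No — it overlaps C

A: ends 07:45 at or before H starts 10:30 → clear.
B: ends 09:40 at or before H starts 10:30 → clear.
C: starts 11:10 before H ends 12:15, and ends 11:15 after H starts 10:30 → overlap.
D: starts 13:40 at or after H ends 12:15 → clear.
E: starts 14:40 at or after H ends 12:15 → clear.
F: starts 16:35 at or after H ends 12:15 → clear.
G: starts 18:25 at or after H ends 12:15 → clear.
H overlaps C.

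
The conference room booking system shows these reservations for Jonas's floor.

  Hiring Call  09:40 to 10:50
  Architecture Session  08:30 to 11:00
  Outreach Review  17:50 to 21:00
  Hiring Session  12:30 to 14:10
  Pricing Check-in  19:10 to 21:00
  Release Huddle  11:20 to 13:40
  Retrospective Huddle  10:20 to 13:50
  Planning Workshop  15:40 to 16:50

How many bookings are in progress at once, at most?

3

Sweep the timeline, counting +1 at each start and −1 at each end (ends before starts at a tie):
08:30 start Architecture Session → 1
09:40 start Hiring Call → 2
10:20 start Retrospective Huddle → 3
10:50 end Hiring Call → 2
11:00 end Architecture Session → 1
11:20 start Release Huddle → 2
12:30 start Hiring Session → 3
13:40 end Release Huddle → 2
13:50 end Retrospective Huddle → 1
14:10 end Hiring Session → 0
15:40 start Planning Workshop → 1
16:50 end Planning Workshop → 0
17:50 start Outreach Review → 1
19:10 start Pricing Check-in → 2
21:00 end Outreach Review → 1
21:00 end Pricing Check-in → 0
Peak is 3, at 10:20 (Architecture Session, Hiring Call, Retrospective Huddle).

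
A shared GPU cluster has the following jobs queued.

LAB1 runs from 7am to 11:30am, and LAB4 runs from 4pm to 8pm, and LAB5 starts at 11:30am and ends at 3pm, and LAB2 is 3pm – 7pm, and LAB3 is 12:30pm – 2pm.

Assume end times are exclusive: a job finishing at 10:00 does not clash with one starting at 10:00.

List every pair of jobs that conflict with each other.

Sorted by start: LAB1, LAB5, LAB3, LAB2, LAB4.
LAB5 starts exactly when LAB1 ends (back-to-back, no overlap); LAB1 is clear from here.
LAB3 starts before LAB5 ends → LAB5 and LAB3 overlap.
LAB2 starts exactly when LAB5 ends (back-to-back, no overlap); LAB5 is clear from here.
LAB2 starts after LAB3 ends; LAB3 is clear from here.
LAB4 starts before LAB2 ends → LAB2 and LAB4 overlap.

LAB2 & LAB4, LAB3 & LAB5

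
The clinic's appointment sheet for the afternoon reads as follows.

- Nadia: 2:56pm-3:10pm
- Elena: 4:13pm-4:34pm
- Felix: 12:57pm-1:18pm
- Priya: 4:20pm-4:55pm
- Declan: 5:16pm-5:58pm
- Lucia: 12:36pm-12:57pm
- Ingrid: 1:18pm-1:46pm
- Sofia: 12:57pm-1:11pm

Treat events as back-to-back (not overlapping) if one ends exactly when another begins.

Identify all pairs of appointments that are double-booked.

Sorted by start: Lucia, Sofia, Felix, Ingrid, Nadia, Elena, Priya, Declan.
Sofia starts exactly when Lucia ends (back-to-back, no overlap) — done with Lucia.
Felix starts before Sofia ends → Sofia and Felix overlap.
Ingrid starts after Sofia ends — done with Sofia.
Ingrid starts exactly when Felix ends (back-to-back, no overlap) — done with Felix.
Nadia starts after Ingrid ends — done with Ingrid.
Elena starts after Nadia ends — done with Nadia.
Priya starts before Elena ends → Elena and Priya overlap.
Declan starts after Elena ends.
Declan starts after Priya ends.

Elena & Priya, Felix & Sofia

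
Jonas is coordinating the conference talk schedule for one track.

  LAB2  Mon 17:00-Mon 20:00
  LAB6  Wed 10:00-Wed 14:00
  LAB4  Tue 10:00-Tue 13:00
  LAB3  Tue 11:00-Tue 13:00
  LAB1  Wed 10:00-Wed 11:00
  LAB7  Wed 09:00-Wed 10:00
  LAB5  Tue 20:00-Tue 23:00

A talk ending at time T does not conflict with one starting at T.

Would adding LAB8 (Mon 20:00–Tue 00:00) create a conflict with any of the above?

No — it doesn't clash with anything

LAB2: ends Mon 20:00 at or before LAB8 starts Mon 20:00 → clear.
LAB4: starts Tue 10:00 at or after LAB8 ends Tue 00:00 → clear.
LAB3: starts Tue 11:00 at or after LAB8 ends Tue 00:00 → clear.
LAB5: starts Tue 20:00 at or after LAB8 ends Tue 00:00 → clear.
LAB7: starts Wed 09:00 at or after LAB8 ends Tue 00:00 → clear.
LAB1: starts Wed 10:00 at or after LAB8 ends Tue 00:00 → clear.
LAB6: starts Wed 10:00 at or after LAB8 ends Tue 00:00 → clear.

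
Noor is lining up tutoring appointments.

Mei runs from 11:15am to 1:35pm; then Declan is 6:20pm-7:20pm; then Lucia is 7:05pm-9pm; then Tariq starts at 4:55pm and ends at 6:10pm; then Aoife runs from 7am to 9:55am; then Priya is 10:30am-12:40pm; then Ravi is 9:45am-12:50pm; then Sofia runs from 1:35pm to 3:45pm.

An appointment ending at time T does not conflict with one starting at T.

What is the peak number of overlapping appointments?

Sweep the timeline, counting +1 at each start and −1 at each end (ends before starts at a tie):
7am start Aoife → 1
9:45am start Ravi → 2
9:55am end Aoife → 1
10:30am start Priya → 2
11:15am start Mei → 3
12:40pm end Priya → 2
12:50pm end Ravi → 1
1:35pm end Mei → 0
1:35pm start Sofia → 1
3:45pm end Sofia → 0
4:55pm start Tariq → 1
6:10pm end Tariq → 0
6:20pm start Declan → 1
7:05pm start Lucia → 2
7:20pm end Declan → 1
9pm end Lucia → 0
Peak is 3, at 11:15am (Mei, Priya, Ravi).

3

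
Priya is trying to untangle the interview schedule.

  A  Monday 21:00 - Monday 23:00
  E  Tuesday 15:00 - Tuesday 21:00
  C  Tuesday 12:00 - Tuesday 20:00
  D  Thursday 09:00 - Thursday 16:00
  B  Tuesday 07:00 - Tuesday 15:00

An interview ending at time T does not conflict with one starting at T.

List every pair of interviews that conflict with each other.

B & C, C & E

Sorted by start: A, B, C, E, D.
B starts after A ends; A is clear from here.
C starts before B ends → B and C overlap.
E starts exactly when B ends (back-to-back, no overlap); B is clear from here.
E starts before C ends → C and E overlap.
D starts after C ends.
D starts after E ends.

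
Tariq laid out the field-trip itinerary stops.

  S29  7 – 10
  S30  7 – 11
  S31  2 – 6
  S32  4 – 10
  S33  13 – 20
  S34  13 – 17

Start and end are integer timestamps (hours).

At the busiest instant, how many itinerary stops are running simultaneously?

3

Sweep the timeline, counting +1 at each start and −1 at each end (ends before starts at a tie):
2 start S31 → 1
4 start S32 → 2
6 end S31 → 1
7 start S29 → 2
7 start S30 → 3
10 end S29 → 2
10 end S32 → 1
11 end S30 → 0
13 start S33 → 1
13 start S34 → 2
17 end S34 → 1
20 end S33 → 0
Peak is 3, at 7 (S29, S30, S32).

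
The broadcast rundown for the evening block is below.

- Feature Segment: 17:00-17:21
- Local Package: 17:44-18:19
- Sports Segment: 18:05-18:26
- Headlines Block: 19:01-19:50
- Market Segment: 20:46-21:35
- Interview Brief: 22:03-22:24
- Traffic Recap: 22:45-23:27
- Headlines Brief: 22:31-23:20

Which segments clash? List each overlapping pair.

Headlines Brief & Traffic Recap, Local Package & Sports Segment

Sorted by start: Feature Segment, Local Package, Sports Segment, Headlines Block, Market Segment, Interview Brief, Headlines Brief, Traffic Recap.
Local Package starts after Feature Segment ends; Feature Segment is clear from here.
Sports Segment starts before Local Package ends → Local Package and Sports Segment overlap.
Headlines Block starts after Local Package ends; Local Package is clear from here.
Headlines Block starts after Sports Segment ends; Sports Segment is clear from here.
Market Segment starts after Headlines Block ends; Headlines Block is clear from here.
Interview Brief starts after Market Segment ends; Market Segment is clear from here.
Headlines Brief starts after Interview Brief ends; Interview Brief is clear from here.
Traffic Recap starts before Headlines Brief ends → Headlines Brief and Traffic Recap overlap.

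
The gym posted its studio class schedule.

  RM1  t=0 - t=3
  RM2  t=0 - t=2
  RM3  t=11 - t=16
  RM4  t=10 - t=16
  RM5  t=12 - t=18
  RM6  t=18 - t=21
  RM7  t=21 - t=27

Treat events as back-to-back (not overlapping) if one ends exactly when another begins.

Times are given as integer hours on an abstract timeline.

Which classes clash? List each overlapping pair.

RM1 & RM2, RM3 & RM4, RM3 & RM5, RM4 & RM5

Two intervals overlap when each starts before the other ends.
Sorted by start: RM1, RM2, RM4, RM3, RM5, RM6, RM7.
RM2 starts before RM1 ends → RM1 and RM2 overlap.
RM4 starts after RM1 ends; RM1 is clear from here.
RM4 starts after RM2 ends; RM2 is clear from here.
RM3 starts before RM4 ends → RM4 and RM3 overlap.
RM5 starts before RM4 ends → RM4 and RM5 overlap.
RM6 starts after RM4 ends; RM4 is clear from here.
RM5 starts before RM3 ends → RM3 and RM5 overlap.
RM6 starts after RM3 ends; RM3 is clear from here.
RM6 starts exactly when RM5 ends (back-to-back, no overlap); RM5 is clear from here.
RM7 starts exactly when RM6 ends (back-to-back, no overlap).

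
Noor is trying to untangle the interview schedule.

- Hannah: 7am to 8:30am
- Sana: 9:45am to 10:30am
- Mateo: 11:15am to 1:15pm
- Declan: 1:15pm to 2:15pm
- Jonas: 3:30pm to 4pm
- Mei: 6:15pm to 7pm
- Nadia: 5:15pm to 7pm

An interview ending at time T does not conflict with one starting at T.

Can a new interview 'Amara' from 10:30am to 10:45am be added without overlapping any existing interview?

Hannah: ends 8:30am at or before Amara starts 10:30am → clear.
Sana: ends 10:30am at or before Amara starts 10:30am → clear.
Mateo: starts 11:15am at or after Amara ends 10:45am → clear.
Declan: starts 1:15pm at or after Amara ends 10:45am → clear.
Jonas: starts 3:30pm at or after Amara ends 10:45am → clear.
Nadia: starts 5:15pm at or after Amara ends 10:45am → clear.
Mei: starts 6:15pm at or after Amara ends 10:45am → clear.

Yes — the slot is free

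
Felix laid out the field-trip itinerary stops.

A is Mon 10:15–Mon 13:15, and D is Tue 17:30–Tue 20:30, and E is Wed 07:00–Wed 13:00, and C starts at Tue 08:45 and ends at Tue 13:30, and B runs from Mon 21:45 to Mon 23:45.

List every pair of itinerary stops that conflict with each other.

none

Sorted by start: A, B, C, D, E.
B starts after A ends, so A has no further overlaps.
C starts after B ends, so B has no further overlaps.
D starts after C ends, so C has no further overlaps.
E starts after D ends.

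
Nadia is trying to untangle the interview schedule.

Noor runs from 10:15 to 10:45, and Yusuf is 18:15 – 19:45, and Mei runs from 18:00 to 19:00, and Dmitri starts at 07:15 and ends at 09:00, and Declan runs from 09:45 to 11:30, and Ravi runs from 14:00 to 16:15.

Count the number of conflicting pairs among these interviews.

2

Sorted by start: Dmitri, Declan, Noor, Ravi, Mei, Yusuf.
Declan starts after Dmitri ends, so nothing later overlaps Dmitri either.
Noor starts before Declan ends → Declan and Noor overlap.
Ravi starts after Declan ends, so nothing later overlaps Declan either.
Ravi starts after Noor ends, so nothing later overlaps Noor either.
Mei starts after Ravi ends, so nothing later overlaps Ravi either.
Yusuf starts before Mei ends → Mei and Yusuf overlap.
Overlapping pairs: Declan & Noor, Mei & Yusuf — 2 in total.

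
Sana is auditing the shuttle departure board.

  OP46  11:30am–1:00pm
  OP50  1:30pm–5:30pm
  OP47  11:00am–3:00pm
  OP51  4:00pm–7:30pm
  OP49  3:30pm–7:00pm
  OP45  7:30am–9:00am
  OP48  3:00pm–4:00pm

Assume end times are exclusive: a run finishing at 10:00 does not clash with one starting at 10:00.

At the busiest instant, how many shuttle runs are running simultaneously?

Sweep the timeline, counting +1 at each start and −1 at each end (ends before starts at a tie):
7:30am start OP45 → 1
9:00am end OP45 → 0
11:00am start OP47 → 1
11:30am start OP46 → 2
1:00pm end OP46 → 1
1:30pm start OP50 → 2
3:00pm end OP47 → 1
3:00pm start OP48 → 2
3:30pm start OP49 → 3
4:00pm end OP48 → 2
4:00pm start OP51 → 3
5:30pm end OP50 → 2
7:00pm end OP49 → 1
7:30pm end OP51 → 0
Peak is 3, at 3:30pm (OP48, OP49, OP50).

3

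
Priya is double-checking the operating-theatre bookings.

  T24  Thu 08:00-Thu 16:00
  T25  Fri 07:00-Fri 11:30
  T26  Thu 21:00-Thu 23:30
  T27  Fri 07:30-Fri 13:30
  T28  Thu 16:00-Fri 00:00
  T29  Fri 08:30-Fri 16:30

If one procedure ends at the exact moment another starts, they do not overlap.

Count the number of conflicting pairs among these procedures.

Sorted by start: T24, T28, T26, T25, T27, T29.
T28 starts exactly when T24 ends (back-to-back, no overlap); T24 is clear from here.
T26 starts before T28 ends → T28 and T26 overlap.
T25 starts after T28 ends; T28 is clear from here.
T25 starts after T26 ends; T26 is clear from here.
T27 starts before T25 ends → T25 and T27 overlap.
T29 starts before T25 ends → T25 and T29 overlap.
T29 starts before T27 ends → T27 and T29 overlap.
Overlapping pairs: T25 & T27, T25 & T29, T26 & T28, T27 & T29 — 4 in total.

4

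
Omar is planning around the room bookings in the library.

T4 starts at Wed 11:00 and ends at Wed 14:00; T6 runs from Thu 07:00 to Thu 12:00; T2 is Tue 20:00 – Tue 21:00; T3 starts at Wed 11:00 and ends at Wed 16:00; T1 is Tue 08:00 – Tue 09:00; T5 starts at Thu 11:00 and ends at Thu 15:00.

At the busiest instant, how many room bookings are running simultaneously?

Walk through starts and ends in time order (an end at T is processed before a start at T):
Tue 08:00 start T1 → 1
Tue 09:00 end T1 → 0
Tue 20:00 start T2 → 1
Tue 21:00 end T2 → 0
Wed 11:00 start T3 → 1
Wed 11:00 start T4 → 2
Wed 14:00 end T4 → 1
Wed 16:00 end T3 → 0
Thu 07:00 start T6 → 1
Thu 11:00 start T5 → 2
Thu 12:00 end T6 → 1
Thu 15:00 end T5 → 0
Peak is 2, at Wed 11:00 (T3, T4).

2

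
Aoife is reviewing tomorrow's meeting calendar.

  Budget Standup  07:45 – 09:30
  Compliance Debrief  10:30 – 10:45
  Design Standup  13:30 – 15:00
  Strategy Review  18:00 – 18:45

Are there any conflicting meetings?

Sorted by start: Budget Standup, Compliance Debrief, Design Standup, Strategy Review.
Compliance Debrief starts after Budget Standup ends — done with Budget Standup.
Design Standup starts after Compliance Debrief ends — done with Compliance Debrief.
Strategy Review starts after Design Standup ends.
Every pair is clear; the schedule has no overlaps.

No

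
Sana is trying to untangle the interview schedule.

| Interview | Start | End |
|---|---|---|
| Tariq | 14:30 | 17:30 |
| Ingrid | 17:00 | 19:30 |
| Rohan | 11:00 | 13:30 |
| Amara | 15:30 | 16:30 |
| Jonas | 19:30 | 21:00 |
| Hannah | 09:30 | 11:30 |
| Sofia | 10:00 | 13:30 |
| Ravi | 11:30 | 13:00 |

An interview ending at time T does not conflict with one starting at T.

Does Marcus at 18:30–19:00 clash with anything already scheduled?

Hannah: ends 11:30 at or before Marcus starts 18:30 → clear.
Sofia: ends 13:30 at or before Marcus starts 18:30 → clear.
Rohan: ends 13:30 at or before Marcus starts 18:30 → clear.
Ravi: ends 13:00 at or before Marcus starts 18:30 → clear.
Tariq: ends 17:30 at or before Marcus starts 18:30 → clear.
Amara: ends 16:30 at or before Marcus starts 18:30 → clear.
Ingrid: starts 17:00 before Marcus ends 19:00, and ends 19:30 after Marcus starts 18:30 → overlap.
Jonas: starts 19:30 at or after Marcus ends 19:00 → clear.
Marcus overlaps Ingrid.

Yes — it overlaps Ingrid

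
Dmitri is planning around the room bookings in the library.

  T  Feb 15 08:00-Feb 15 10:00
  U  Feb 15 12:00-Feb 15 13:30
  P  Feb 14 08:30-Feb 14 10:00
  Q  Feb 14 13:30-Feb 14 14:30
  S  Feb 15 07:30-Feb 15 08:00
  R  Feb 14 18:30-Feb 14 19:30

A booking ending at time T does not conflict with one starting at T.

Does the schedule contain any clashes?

No

Sorted by start: P, Q, R, S, T, U.
Q starts after P ends, so P has no further overlaps.
R starts after Q ends, so Q has no further overlaps.
S starts after R ends, so R has no further overlaps.
T starts exactly when S ends (back-to-back, no overlap), so S has no further overlaps.
U starts after T ends.
Every pair is clear; the schedule has no overlaps.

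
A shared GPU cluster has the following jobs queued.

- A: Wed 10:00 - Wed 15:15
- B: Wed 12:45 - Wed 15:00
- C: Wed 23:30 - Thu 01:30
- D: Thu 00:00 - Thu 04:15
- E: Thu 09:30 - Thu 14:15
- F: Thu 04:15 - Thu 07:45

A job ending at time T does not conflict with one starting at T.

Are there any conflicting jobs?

Yes

Two intervals overlap when each starts before the other ends.
Sorted by start: A, B, C, D, F, E.
B starts before A ends → A and B overlap.
That's a conflict, so the schedule is not conflict-free.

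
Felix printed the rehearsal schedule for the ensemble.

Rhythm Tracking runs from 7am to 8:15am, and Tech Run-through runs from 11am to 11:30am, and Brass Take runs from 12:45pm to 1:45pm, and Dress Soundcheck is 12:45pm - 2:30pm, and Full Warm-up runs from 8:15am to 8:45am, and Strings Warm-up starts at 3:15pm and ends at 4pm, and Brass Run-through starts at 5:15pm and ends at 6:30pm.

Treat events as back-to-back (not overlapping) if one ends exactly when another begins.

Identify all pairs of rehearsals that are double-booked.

Sorted by start: Rhythm Tracking, Full Warm-up, Tech Run-through, Brass Take, Dress Soundcheck, Strings Warm-up, Brass Run-through.
Full Warm-up starts exactly when Rhythm Tracking ends (back-to-back, no overlap) — done with Rhythm Tracking.
Tech Run-through starts after Full Warm-up ends — done with Full Warm-up.
Brass Take starts after Tech Run-through ends — done with Tech Run-through.
Dress Soundcheck starts before Brass Take ends → Brass Take and Dress Soundcheck overlap.
Strings Warm-up starts after Brass Take ends — done with Brass Take.
Strings Warm-up starts after Dress Soundcheck ends — done with Dress Soundcheck.
Brass Run-through starts after Strings Warm-up ends.

Brass Take & Dress Soundcheck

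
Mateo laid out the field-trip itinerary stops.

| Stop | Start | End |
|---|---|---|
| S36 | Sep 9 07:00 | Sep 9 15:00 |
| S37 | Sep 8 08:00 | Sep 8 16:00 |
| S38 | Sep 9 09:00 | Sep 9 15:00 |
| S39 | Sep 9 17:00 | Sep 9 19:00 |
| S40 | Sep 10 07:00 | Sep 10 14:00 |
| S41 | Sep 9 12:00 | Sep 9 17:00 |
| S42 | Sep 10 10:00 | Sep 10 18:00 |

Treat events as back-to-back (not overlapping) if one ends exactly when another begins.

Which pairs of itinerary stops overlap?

Two intervals overlap when each starts before the other ends.
Sorted by start: S37, S36, S38, S41, S39, S40, S42.
S36 starts after S37 ends, so nothing later overlaps S37 either.
S38 starts before S36 ends → S36 and S38 overlap.
S41 starts before S36 ends → S36 and S41 overlap.
S39 starts after S36 ends, so nothing later overlaps S36 either.
S41 starts before S38 ends → S38 and S41 overlap.
S39 starts after S38 ends, so nothing later overlaps S38 either.
S39 starts exactly when S41 ends (back-to-back, no overlap), so nothing later overlaps S41 either.
S40 starts after S39 ends, so nothing later overlaps S39 either.
S42 starts before S40 ends → S40 and S42 overlap.

S36 & S38, S36 & S41, S38 & S41, S40 & S42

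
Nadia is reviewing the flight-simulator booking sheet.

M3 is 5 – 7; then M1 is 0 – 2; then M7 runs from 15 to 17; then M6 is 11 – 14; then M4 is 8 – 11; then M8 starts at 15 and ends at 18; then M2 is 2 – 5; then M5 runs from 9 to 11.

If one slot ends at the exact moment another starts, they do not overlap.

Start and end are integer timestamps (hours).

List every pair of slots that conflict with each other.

Sorted by start: M1, M2, M3, M4, M5, M6, M7, M8.
M2 starts exactly when M1 ends (back-to-back, no overlap); M1 is clear from here.
M3 starts exactly when M2 ends (back-to-back, no overlap); M2 is clear from here.
M4 starts after M3 ends; M3 is clear from here.
M5 starts before M4 ends → M4 and M5 overlap.
M6 starts exactly when M4 ends (back-to-back, no overlap); M4 is clear from here.
M6 starts exactly when M5 ends (back-to-back, no overlap); M5 is clear from here.
M7 starts after M6 ends; M6 is clear from here.
M8 starts before M7 ends → M7 and M8 overlap.

M4 & M5, M7 & M8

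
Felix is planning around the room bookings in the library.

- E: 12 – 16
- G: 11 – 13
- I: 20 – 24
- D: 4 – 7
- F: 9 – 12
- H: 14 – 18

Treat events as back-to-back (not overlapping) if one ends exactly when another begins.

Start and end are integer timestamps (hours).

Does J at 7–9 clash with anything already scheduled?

D: ends 7 at or before J starts 7 → clear.
F: starts 9 at or after J ends 9 → clear.
G: starts 11 at or after J ends 9 → clear.
E: starts 12 at or after J ends 9 → clear.
H: starts 14 at or after J ends 9 → clear.
I: starts 20 at or after J ends 9 → clear.

No — it doesn't clash with anything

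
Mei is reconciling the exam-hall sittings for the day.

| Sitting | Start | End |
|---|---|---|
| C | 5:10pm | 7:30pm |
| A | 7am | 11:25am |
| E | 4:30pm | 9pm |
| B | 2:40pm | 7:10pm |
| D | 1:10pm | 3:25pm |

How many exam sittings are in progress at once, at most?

Sweep the timeline, counting +1 at each start and −1 at each end (ends before starts at a tie):
7am start A → 1
11:25am end A → 0
1:10pm start D → 1
2:40pm start B → 2
3:25pm end D → 1
4:30pm start E → 2
5:10pm start C → 3
7:10pm end B → 2
7:30pm end C → 1
9pm end E → 0
Peak is 3, at 5:10pm (B, C, E).

3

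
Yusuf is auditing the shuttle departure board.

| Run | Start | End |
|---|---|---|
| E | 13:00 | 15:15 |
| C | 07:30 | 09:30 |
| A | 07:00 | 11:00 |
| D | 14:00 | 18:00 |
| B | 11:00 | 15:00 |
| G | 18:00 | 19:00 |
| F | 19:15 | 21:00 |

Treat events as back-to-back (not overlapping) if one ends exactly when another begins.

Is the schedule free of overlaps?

No

Sorted by start: A, C, B, E, D, G, F.
C starts before A ends → A and C overlap.
That's a conflict, so the schedule is not conflict-free.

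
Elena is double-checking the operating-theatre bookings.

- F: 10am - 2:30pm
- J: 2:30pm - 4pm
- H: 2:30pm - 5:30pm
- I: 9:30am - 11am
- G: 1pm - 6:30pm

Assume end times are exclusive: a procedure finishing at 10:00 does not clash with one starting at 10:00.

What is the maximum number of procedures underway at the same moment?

3

Sort all start/end points and keep a running count:
9:30am start I → 1
10am start F → 2
11am end I → 1
1pm start G → 2
2:30pm end F → 1
2:30pm start H → 2
2:30pm start J → 3
4pm end J → 2
5:30pm end H → 1
6:30pm end G → 0
Peak is 3, at 2:30pm (G, H, J).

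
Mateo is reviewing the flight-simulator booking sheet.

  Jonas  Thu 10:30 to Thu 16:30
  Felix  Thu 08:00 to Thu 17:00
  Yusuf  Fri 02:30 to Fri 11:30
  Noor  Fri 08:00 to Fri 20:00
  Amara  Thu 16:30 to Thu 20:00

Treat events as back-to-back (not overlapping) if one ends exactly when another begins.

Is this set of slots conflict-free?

Sorted by start: Felix, Jonas, Amara, Yusuf, Noor.
Jonas starts before Felix ends → Felix and Jonas overlap.
That's a conflict, so the schedule is not conflict-free.

No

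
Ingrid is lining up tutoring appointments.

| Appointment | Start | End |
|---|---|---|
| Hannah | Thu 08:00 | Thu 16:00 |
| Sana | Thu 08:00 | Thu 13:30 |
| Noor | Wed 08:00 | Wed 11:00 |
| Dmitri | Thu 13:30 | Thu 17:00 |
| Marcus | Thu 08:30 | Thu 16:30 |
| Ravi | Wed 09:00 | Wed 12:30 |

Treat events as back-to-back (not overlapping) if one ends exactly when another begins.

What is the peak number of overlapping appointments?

Walk through starts and ends in time order (an end at T is processed before a start at T):
Wed 08:00 start Noor → 1
Wed 09:00 start Ravi → 2
Wed 11:00 end Noor → 1
Wed 12:30 end Ravi → 0
Thu 08:00 start Hannah → 1
Thu 08:00 start Sana → 2
Thu 08:30 start Marcus → 3
Thu 13:30 end Sana → 2
Thu 13:30 start Dmitri → 3
Thu 16:00 end Hannah → 2
Thu 16:30 end Marcus → 1
Thu 17:00 end Dmitri → 0
Peak is 3, at Thu 08:30 (Hannah, Marcus, Sana).

3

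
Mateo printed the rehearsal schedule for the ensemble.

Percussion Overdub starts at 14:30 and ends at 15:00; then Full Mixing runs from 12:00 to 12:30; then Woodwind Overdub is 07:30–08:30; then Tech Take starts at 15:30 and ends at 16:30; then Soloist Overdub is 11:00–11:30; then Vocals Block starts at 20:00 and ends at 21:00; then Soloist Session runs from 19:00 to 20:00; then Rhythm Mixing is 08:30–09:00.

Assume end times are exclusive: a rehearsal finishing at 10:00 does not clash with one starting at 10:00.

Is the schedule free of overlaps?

Sorted by start: Woodwind Overdub, Rhythm Mixing, Soloist Overdub, Full Mixing, Percussion Overdub, Tech Take, Soloist Session, Vocals Block.
Rhythm Mixing starts exactly when Woodwind Overdub ends (back-to-back, no overlap); Woodwind Overdub is clear from here.
Soloist Overdub starts after Rhythm Mixing ends; Rhythm Mixing is clear from here.
Full Mixing starts after Soloist Overdub ends; Soloist Overdub is clear from here.
Percussion Overdub starts after Full Mixing ends; Full Mixing is clear from here.
Tech Take starts after Percussion Overdub ends; Percussion Overdub is clear from here.
Soloist Session starts after Tech Take ends; Tech Take is clear from here.
Vocals Block starts exactly when Soloist Session ends (back-to-back, no overlap).
Every pair is clear; the schedule has no overlaps.

Yes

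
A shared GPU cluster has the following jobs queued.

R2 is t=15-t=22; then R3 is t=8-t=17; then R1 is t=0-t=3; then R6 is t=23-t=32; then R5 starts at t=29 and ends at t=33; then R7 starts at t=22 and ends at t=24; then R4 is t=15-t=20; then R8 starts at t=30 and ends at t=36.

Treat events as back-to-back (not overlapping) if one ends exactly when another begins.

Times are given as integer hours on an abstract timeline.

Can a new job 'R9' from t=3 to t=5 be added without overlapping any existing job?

R1: ends t=3 at or before R9 starts t=3 → clear.
R3: starts t=8 at or after R9 ends t=5 → clear.
R2: starts t=15 at or after R9 ends t=5 → clear.
R4: starts t=15 at or after R9 ends t=5 → clear.
R7: starts t=22 at or after R9 ends t=5 → clear.
R6: starts t=23 at or after R9 ends t=5 → clear.
R5: starts t=29 at or after R9 ends t=5 → clear.
R8: starts t=30 at or after R9 ends t=5 → clear.

Yes — the slot is free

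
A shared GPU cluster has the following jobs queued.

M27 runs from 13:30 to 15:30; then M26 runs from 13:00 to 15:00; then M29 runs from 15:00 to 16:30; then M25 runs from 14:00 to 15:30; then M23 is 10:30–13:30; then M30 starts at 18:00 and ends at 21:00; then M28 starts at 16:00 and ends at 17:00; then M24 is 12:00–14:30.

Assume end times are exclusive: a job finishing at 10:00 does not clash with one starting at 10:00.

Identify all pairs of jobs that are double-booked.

M23 & M24, M23 & M26, M24 & M25, M24 & M26, M24 & M27, M25 & M26, M25 & M27, M25 & M29, M26 & M27, M27 & M29, M28 & M29

Sorted by start: M23, M24, M26, M27, M25, M29, M28, M30.
M24 starts before M23 ends → M23 and M24 overlap.
M26 starts before M23 ends → M23 and M26 overlap.
M27 starts exactly when M23 ends (back-to-back, no overlap), so M23 has no further overlaps.
M26 starts before M24 ends → M24 and M26 overlap.
M27 starts before M24 ends → M24 and M27 overlap.
M25 starts before M24 ends → M24 and M25 overlap.
M29 starts after M24 ends, so M24 has no further overlaps.
M27 starts before M26 ends → M26 and M27 overlap.
M25 starts before M26 ends → M26 and M25 overlap.
M29 starts exactly when M26 ends (back-to-back, no overlap), so M26 has no further overlaps.
M25 starts before M27 ends → M27 and M25 overlap.
M29 starts before M27 ends → M27 and M29 overlap.
M28 starts after M27 ends, so M27 has no further overlaps.
M29 starts before M25 ends → M25 and M29 overlap.
M28 starts after M25 ends, so M25 has no further overlaps.
M28 starts before M29 ends → M29 and M28 overlap.
M30 starts after M29 ends.
M30 starts after M28 ends.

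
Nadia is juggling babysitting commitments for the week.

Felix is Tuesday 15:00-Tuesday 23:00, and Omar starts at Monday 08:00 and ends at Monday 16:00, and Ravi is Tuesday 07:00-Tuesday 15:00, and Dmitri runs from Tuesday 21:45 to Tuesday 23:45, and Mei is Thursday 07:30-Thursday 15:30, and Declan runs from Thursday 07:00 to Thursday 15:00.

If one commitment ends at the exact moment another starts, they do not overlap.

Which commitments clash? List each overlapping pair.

Declan & Mei, Dmitri & Felix

Sorted by start: Omar, Ravi, Felix, Dmitri, Declan, Mei.
Ravi starts after Omar ends, so Omar has no further overlaps.
Felix starts exactly when Ravi ends (back-to-back, no overlap), so Ravi has no further overlaps.
Dmitri starts before Felix ends → Felix and Dmitri overlap.
Declan starts after Felix ends, so Felix has no further overlaps.
Declan starts after Dmitri ends, so Dmitri has no further overlaps.
Mei starts before Declan ends → Declan and Mei overlap.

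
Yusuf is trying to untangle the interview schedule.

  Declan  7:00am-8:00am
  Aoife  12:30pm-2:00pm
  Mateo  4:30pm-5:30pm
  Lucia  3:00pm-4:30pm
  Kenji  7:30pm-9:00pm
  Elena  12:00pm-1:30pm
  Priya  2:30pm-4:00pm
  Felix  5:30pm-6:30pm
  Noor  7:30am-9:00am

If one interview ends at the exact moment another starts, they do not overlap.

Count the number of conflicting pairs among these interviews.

3

Sorted by start: Declan, Noor, Elena, Aoife, Priya, Lucia, Mateo, Felix, Kenji.
Noor starts before Declan ends → Declan and Noor overlap.
Elena starts after Declan ends, so Declan has no further overlaps.
Elena starts after Noor ends, so Noor has no further overlaps.
Aoife starts before Elena ends → Elena and Aoife overlap.
Priya starts after Elena ends, so Elena has no further overlaps.
Priya starts after Aoife ends, so Aoife has no further overlaps.
Lucia starts before Priya ends → Priya and Lucia overlap.
Mateo starts after Priya ends, so Priya has no further overlaps.
Mateo starts exactly when Lucia ends (back-to-back, no overlap), so Lucia has no further overlaps.
Felix starts exactly when Mateo ends (back-to-back, no overlap), so Mateo has no further overlaps.
Kenji starts after Felix ends.
Overlapping pairs: Aoife & Elena, Declan & Noor, Lucia & Priya — 3 in total.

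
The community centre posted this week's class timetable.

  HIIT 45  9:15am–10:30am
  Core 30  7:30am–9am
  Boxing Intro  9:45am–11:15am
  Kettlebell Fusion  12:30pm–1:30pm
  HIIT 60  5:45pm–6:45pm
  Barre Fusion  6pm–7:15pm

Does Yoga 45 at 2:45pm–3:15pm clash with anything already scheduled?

Core 30: ends 9am at or before Yoga 45 starts 2:45pm → clear.
HIIT 45: ends 10:30am at or before Yoga 45 starts 2:45pm → clear.
Boxing Intro: ends 11:15am at or before Yoga 45 starts 2:45pm → clear.
Kettlebell Fusion: ends 1:30pm at or before Yoga 45 starts 2:45pm → clear.
HIIT 60: starts 5:45pm at or after Yoga 45 ends 3:15pm → clear.
Barre Fusion: starts 6pm at or after Yoga 45 ends 3:15pm → clear.

No — it doesn't clash with anything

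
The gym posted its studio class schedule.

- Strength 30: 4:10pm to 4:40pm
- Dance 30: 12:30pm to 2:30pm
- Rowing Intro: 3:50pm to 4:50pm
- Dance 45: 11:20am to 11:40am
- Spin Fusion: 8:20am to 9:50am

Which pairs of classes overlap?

Sorted by start: Spin Fusion, Dance 45, Dance 30, Rowing Intro, Strength 30.
Dance 45 starts after Spin Fusion ends, so nothing later overlaps Spin Fusion either.
Dance 30 starts after Dance 45 ends, so nothing later overlaps Dance 45 either.
Rowing Intro starts after Dance 30 ends, so nothing later overlaps Dance 30 either.
Strength 30 starts before Rowing Intro ends → Rowing Intro and Strength 30 overlap.

Rowing Intro & Strength 30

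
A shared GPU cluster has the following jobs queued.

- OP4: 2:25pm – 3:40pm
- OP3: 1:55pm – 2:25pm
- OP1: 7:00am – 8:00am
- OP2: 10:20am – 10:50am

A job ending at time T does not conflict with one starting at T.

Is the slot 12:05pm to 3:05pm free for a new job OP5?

OP1: ends 8:00am at or before OP5 starts 12:05pm → clear.
OP2: ends 10:50am at or before OP5 starts 12:05pm → clear.
OP3: starts 1:55pm before OP5 ends 3:05pm, and ends 2:25pm after OP5 starts 12:05pm → overlap.
OP4: starts 2:25pm before OP5 ends 3:05pm, and ends 3:40pm after OP5 starts 12:05pm → overlap.
OP5 overlaps OP3, OP4.

No — it overlaps OP3, OP4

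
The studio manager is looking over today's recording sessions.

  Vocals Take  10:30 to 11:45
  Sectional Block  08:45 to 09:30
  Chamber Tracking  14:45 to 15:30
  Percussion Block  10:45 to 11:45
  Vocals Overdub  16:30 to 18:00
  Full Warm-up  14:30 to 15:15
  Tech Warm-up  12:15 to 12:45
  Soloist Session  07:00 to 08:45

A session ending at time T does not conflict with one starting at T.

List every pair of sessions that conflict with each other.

Sorted by start: Soloist Session, Sectional Block, Vocals Take, Percussion Block, Tech Warm-up, Full Warm-up, Chamber Tracking, Vocals Overdub.
Sectional Block starts exactly when Soloist Session ends (back-to-back, no overlap); Soloist Session is clear from here.
Vocals Take starts after Sectional Block ends; Sectional Block is clear from here.
Percussion Block starts before Vocals Take ends → Vocals Take and Percussion Block overlap.
Tech Warm-up starts after Vocals Take ends; Vocals Take is clear from here.
Tech Warm-up starts after Percussion Block ends; Percussion Block is clear from here.
Full Warm-up starts after Tech Warm-up ends; Tech Warm-up is clear from here.
Chamber Tracking starts before Full Warm-up ends → Full Warm-up and Chamber Tracking overlap.
Vocals Overdub starts after Full Warm-up ends.
Vocals Overdub starts after Chamber Tracking ends.

Chamber Tracking & Full Warm-up, Percussion Block & Vocals Take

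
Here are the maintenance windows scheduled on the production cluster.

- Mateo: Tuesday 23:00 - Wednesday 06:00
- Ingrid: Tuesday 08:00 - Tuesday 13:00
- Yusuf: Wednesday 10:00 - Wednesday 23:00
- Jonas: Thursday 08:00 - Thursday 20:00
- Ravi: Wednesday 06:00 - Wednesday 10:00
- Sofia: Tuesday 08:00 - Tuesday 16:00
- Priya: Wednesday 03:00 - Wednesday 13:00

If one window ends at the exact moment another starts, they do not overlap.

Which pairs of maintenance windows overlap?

Sorted by start: Sofia, Ingrid, Mateo, Priya, Ravi, Yusuf, Jonas.
Ingrid starts before Sofia ends → Sofia and Ingrid overlap.
Mateo starts after Sofia ends; Sofia is clear from here.
Mateo starts after Ingrid ends; Ingrid is clear from here.
Priya starts before Mateo ends → Mateo and Priya overlap.
Ravi starts exactly when Mateo ends (back-to-back, no overlap); Mateo is clear from here.
Ravi starts before Priya ends → Priya and Ravi overlap.
Yusuf starts before Priya ends → Priya and Yusuf overlap.
Jonas starts after Priya ends.
Yusuf starts exactly when Ravi ends (back-to-back, no overlap); Ravi is clear from here.
Jonas starts after Yusuf ends.

Ingrid & Sofia, Mateo & Priya, Priya & Ravi, Priya & Yusuf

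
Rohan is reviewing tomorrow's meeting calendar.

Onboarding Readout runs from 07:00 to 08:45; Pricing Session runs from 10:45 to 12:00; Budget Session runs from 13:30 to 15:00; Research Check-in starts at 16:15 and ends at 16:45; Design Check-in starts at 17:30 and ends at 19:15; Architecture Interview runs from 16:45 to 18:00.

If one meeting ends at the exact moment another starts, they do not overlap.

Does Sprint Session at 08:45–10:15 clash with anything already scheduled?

No — it doesn't clash with anything

Onboarding Readout: ends 08:45 at or before Sprint Session starts 08:45 → clear.
Pricing Session: starts 10:45 at or after Sprint Session ends 10:15 → clear.
Budget Session: starts 13:30 at or after Sprint Session ends 10:15 → clear.
Research Check-in: starts 16:15 at or after Sprint Session ends 10:15 → clear.
Architecture Interview: starts 16:45 at or after Sprint Session ends 10:15 → clear.
Design Check-in: starts 17:30 at or after Sprint Session ends 10:15 → clear.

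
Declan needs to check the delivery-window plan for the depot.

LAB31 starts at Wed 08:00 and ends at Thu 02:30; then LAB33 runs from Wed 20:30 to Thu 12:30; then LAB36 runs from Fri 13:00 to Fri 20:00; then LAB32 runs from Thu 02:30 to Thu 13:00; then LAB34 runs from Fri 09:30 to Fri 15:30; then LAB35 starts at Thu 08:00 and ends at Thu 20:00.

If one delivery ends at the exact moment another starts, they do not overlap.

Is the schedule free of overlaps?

No

Sorted by start: LAB31, LAB33, LAB32, LAB35, LAB34, LAB36.
LAB33 starts before LAB31 ends → LAB31 and LAB33 overlap.
That's a conflict, so the schedule is not conflict-free.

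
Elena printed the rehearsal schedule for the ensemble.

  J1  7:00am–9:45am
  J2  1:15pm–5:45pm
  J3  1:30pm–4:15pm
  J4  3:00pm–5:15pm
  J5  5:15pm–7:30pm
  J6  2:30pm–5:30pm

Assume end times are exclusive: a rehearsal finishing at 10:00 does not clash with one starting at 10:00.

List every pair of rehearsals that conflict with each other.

Sorted by start: J1, J2, J3, J6, J4, J5.
J2 starts after J1 ends, so J1 has no further overlaps.
J3 starts before J2 ends → J2 and J3 overlap.
J6 starts before J2 ends → J2 and J6 overlap.
J4 starts before J2 ends → J2 and J4 overlap.
J5 starts before J2 ends → J2 and J5 overlap.
J6 starts before J3 ends → J3 and J6 overlap.
J4 starts before J3 ends → J3 and J4 overlap.
J5 starts after J3 ends.
J4 starts before J6 ends → J6 and J4 overlap.
J5 starts before J6 ends → J6 and J5 overlap.
J5 starts exactly when J4 ends (back-to-back, no overlap).

J2 & J3, J2 & J4, J2 & J5, J2 & J6, J3 & J4, J3 & J6, J4 & J6, J5 & J6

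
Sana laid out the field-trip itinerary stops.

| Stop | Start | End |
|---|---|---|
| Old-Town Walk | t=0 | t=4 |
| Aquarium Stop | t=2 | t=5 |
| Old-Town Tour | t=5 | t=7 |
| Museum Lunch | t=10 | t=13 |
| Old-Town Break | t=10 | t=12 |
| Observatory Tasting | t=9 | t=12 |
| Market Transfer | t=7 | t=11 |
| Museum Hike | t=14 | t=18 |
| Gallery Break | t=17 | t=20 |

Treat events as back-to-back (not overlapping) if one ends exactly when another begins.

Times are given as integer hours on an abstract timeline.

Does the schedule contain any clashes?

Yes

Check each pair: they overlap iff neither finishes before the other starts.
Sorted by start: Old-Town Walk, Aquarium Stop, Old-Town Tour, Market Transfer, Observatory Tasting, Museum Lunch, Old-Town Break, Museum Hike, Gallery Break.
Aquarium Stop starts before Old-Town Walk ends → Old-Town Walk and Aquarium Stop overlap.
That's a conflict, so the schedule is not conflict-free.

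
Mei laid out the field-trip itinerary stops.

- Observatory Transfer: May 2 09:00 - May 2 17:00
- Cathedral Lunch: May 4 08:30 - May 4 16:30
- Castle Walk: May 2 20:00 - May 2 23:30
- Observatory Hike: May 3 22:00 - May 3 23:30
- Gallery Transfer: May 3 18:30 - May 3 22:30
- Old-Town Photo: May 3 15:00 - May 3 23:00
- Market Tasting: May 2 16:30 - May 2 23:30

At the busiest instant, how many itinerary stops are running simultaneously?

Sort all start/end points and keep a running count:
May 2 09:00 start Observatory Transfer → 1
May 2 16:30 start Market Tasting → 2
May 2 17:00 end Observatory Transfer → 1
May 2 20:00 start Castle Walk → 2
May 2 23:30 end Castle Walk → 1
May 2 23:30 end Market Tasting → 0
May 3 15:00 start Old-Town Photo → 1
May 3 18:30 start Gallery Transfer → 2
May 3 22:00 start Observatory Hike → 3
May 3 22:30 end Gallery Transfer → 2
May 3 23:00 end Old-Town Photo → 1
May 3 23:30 end Observatory Hike → 0
May 4 08:30 start Cathedral Lunch → 1
May 4 16:30 end Cathedral Lunch → 0
Peak is 3, at May 3 22:00 (Gallery Transfer, Observatory Hike, Old-Town Photo).

3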